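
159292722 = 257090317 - 97797595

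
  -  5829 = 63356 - 69185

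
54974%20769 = 13436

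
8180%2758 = 2664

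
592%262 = 68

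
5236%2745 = 2491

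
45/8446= 45/8446 = 0.01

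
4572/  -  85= -54+ 18/85 = - 53.79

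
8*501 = 4008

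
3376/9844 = 844/2461 =0.34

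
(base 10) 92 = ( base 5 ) 332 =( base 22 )44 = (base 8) 134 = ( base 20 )4c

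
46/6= 7 + 2/3  =  7.67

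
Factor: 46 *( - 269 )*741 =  -9169134 =- 2^1*3^1 * 13^1*19^1*23^1*269^1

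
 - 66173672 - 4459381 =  - 70633053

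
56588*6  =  339528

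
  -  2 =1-3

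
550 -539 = 11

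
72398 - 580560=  - 508162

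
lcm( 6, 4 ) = 12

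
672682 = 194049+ 478633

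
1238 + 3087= 4325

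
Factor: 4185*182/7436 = 2^( - 1 ) *3^3*5^1 * 7^1 * 11^ (-1 ) *13^ (  -  1)*31^1 = 29295/286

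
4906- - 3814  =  8720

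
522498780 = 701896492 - 179397712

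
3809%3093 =716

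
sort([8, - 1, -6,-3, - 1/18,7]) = [ - 6, - 3, - 1, - 1/18, 7,8 ] 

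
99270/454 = 49635/227 = 218.66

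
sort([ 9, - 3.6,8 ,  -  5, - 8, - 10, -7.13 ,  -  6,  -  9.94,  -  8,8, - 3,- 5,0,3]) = [- 10,-9.94, - 8, - 8, - 7.13, - 6, - 5,  -  5 , - 3.6, - 3,0,3 , 8 , 8,9]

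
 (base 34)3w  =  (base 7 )251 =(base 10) 134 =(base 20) 6E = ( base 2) 10000110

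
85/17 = 5  =  5.00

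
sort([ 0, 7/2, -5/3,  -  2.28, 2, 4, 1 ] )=[  -  2.28, - 5/3, 0, 1, 2,7/2,4]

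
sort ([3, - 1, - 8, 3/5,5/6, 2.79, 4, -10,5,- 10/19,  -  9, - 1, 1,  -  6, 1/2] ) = [ - 10 ,-9, - 8, - 6,-1, - 1 , - 10/19, 1/2, 3/5, 5/6, 1,2.79, 3, 4 , 5 ] 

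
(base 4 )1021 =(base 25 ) 2N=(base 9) 81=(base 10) 73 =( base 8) 111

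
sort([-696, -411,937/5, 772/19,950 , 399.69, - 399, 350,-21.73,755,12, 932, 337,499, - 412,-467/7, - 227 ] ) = [ - 696,  -  412, - 411, - 399, -227,  -  467/7,-21.73, 12,772/19,937/5,337,350,399.69, 499,755,  932,950 ] 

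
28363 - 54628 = -26265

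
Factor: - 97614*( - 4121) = 2^1*3^2*11^1*13^1  *  17^1*29^1 * 317^1 = 402267294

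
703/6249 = 703/6249 = 0.11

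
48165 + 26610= 74775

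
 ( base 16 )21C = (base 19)198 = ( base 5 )4130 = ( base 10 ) 540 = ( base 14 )2a8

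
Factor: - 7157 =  - 17^1*421^1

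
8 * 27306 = 218448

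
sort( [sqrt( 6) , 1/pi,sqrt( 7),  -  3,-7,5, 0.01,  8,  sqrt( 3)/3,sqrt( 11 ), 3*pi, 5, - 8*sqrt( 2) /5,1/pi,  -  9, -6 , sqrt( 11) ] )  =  [  -  9, - 7, - 6,  -  3,  -  8*sqrt( 2) /5,0.01,1/pi,  1/pi, sqrt( 3)/3, sqrt( 6 ),sqrt( 7), sqrt( 11),sqrt ( 11), 5,5 , 8,3*pi ] 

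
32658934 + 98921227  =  131580161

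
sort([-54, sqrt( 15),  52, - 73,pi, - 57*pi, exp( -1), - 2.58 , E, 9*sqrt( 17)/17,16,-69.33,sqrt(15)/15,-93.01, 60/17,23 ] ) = [- 57*pi, - 93.01, - 73,-69.33 ,- 54, - 2.58,  sqrt( 15 )/15,exp( - 1),9*sqrt(17 )/17,E, pi, 60/17,sqrt(15),16, 23, 52 ] 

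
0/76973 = 0 = 0.00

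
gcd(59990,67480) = 70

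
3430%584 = 510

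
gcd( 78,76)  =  2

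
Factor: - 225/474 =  - 2^( - 1)*3^1*5^2*79^(-1 )=- 75/158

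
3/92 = 3/92 = 0.03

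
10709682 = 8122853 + 2586829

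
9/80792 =9/80792 = 0.00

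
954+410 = 1364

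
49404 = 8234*6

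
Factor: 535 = 5^1*107^1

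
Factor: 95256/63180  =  2^1*5^( - 1 ) *7^2*13^( -1) = 98/65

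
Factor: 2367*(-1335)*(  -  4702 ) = 14858061390 = 2^1*3^3 * 5^1 * 89^1  *  263^1*2351^1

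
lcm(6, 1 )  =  6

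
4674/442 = 10 + 127/221 = 10.57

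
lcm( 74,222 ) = 222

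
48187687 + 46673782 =94861469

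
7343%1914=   1601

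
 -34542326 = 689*(  -  50134)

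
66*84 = 5544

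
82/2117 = 82/2117 = 0.04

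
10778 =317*34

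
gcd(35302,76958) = 2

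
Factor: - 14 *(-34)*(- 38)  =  -18088 = -  2^3*7^1 * 17^1*19^1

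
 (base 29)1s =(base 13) 45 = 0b111001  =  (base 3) 2010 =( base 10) 57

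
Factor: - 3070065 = - 3^1 * 5^1*59^1*3469^1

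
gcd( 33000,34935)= 15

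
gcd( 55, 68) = 1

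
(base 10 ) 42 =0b101010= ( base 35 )17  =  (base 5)132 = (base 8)52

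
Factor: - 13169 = - 13^1*1013^1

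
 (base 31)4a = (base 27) 4Q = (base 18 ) 78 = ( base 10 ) 134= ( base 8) 206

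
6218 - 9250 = - 3032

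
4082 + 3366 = 7448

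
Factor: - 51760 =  - 2^4*5^1*647^1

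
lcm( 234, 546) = 1638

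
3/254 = 3/254 = 0.01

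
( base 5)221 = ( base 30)21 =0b111101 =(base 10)61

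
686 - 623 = 63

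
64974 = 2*32487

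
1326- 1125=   201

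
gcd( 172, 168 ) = 4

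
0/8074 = 0 =0.00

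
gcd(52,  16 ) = 4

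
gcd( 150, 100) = 50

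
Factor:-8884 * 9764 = -2^4 * 2221^1* 2441^1 = - 86743376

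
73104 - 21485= 51619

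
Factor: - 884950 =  - 2^1* 5^2*11^1*1609^1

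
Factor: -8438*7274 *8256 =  - 2^8*3^1*43^1 * 3637^1*4219^1 = - 506736867072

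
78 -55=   23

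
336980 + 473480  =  810460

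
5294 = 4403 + 891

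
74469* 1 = 74469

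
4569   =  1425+3144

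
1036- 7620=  -6584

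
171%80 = 11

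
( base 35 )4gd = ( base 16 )1561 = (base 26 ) 82D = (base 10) 5473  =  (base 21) c8d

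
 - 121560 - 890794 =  - 1012354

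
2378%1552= 826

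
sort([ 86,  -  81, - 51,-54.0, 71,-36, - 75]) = [ - 81, - 75, - 54.0,  -  51,  -  36,71, 86 ]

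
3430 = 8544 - 5114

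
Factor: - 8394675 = -3^1*5^2  *19^1* 43^1 * 137^1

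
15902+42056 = 57958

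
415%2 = 1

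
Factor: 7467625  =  5^3 * 11^1*5431^1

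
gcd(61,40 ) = 1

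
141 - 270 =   -  129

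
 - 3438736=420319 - 3859055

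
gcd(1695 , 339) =339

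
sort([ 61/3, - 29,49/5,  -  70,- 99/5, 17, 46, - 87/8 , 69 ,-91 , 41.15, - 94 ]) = [ - 94, - 91,- 70, - 29  , - 99/5, - 87/8, 49/5,17,61/3, 41.15,46,69]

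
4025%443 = 38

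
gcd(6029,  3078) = 1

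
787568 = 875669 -88101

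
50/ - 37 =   -  50/37 =- 1.35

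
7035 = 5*1407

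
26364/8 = 6591/2 = 3295.50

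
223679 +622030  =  845709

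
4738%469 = 48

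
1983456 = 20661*96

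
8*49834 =398672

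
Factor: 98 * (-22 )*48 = -103488 = - 2^6 * 3^1*7^2 * 11^1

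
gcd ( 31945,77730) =5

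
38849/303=38849/303=128.21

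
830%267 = 29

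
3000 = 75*40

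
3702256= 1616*2291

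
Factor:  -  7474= - 2^1*37^1*101^1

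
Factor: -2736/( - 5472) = 1/2=2^( - 1) 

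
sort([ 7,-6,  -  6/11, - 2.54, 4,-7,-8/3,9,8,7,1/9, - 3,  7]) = [ - 7, - 6,  -  3 ,  -  8/3,  -  2.54,-6/11,1/9,4,7, 7,7,8,9]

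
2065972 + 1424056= 3490028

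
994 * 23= 22862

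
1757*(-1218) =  - 2140026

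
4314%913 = 662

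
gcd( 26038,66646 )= 94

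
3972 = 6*662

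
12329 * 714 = 8802906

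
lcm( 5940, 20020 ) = 540540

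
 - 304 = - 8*38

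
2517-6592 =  - 4075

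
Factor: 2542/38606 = 31^1*41^1*97^(  -  1 ) * 199^( - 1) = 1271/19303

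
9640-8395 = 1245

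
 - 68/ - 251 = 68/251 = 0.27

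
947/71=13 + 24/71 = 13.34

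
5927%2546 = 835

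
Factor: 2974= 2^1*1487^1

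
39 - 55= - 16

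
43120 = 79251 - 36131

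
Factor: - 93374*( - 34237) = 2^1*7^1*67^1*73^1*46687^1 = 3196845638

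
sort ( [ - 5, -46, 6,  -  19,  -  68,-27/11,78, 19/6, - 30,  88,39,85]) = [ - 68, - 46, - 30, - 19,- 5, -27/11,19/6, 6,  39,  78, 85,88] 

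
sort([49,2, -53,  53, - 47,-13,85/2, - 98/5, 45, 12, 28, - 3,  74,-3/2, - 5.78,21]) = [-53, - 47,  -  98/5, - 13,-5.78, - 3,-3/2, 2,  12,  21,28, 85/2, 45,  49,53,74 ] 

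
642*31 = 19902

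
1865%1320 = 545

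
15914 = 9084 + 6830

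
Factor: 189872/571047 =2^4*3^(-1 )*17^( - 1)*11197^(  -  1) *11867^1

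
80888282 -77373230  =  3515052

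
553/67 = 8 + 17/67 = 8.25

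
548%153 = 89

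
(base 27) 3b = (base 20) 4C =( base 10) 92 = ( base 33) 2Q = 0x5C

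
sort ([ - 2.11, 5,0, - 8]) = [ - 8,-2.11,0, 5]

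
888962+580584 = 1469546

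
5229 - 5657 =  - 428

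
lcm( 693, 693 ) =693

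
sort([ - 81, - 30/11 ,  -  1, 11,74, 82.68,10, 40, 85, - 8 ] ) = [ - 81 , - 8,-30/11, - 1,10,11, 40 , 74,82.68,85 ] 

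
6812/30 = 227 + 1/15 = 227.07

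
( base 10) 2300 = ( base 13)107C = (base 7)6464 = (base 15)a35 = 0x8fc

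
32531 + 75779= 108310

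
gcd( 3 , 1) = 1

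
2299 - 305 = 1994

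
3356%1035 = 251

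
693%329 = 35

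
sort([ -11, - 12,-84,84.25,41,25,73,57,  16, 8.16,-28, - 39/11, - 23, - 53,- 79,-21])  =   [ - 84, - 79  ,-53,  -  28 , - 23, - 21 , - 12, - 11, - 39/11,8.16, 16,25,  41  ,  57,73,84.25]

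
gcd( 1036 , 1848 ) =28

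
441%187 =67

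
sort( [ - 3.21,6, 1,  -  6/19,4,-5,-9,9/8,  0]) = [-9,  -  5, - 3.21,-6/19, 0,1,9/8,4, 6]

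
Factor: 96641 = 241^1 *401^1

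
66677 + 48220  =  114897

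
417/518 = 417/518 = 0.81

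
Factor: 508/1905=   4/15 = 2^2*3^( - 1 )*5^( - 1)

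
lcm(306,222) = 11322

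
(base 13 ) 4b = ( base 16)3F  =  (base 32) 1V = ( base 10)63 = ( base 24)2f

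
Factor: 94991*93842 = 2^1*7^1 *13^1*6703^1*7307^1 = 8914145422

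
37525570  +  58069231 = 95594801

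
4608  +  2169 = 6777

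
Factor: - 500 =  - 2^2*5^3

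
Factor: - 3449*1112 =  - 3835288= - 2^3*139^1*3449^1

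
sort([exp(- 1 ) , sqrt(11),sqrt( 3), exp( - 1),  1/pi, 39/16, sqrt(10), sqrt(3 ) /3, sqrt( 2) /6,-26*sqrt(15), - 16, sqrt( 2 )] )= [ - 26 * sqrt( 15 ), - 16, sqrt( 2)/6 , 1/pi, exp( - 1 ), exp( - 1 ), sqrt ( 3)/3, sqrt( 2 ), sqrt (3),  39/16, sqrt(10 ), sqrt( 11) ]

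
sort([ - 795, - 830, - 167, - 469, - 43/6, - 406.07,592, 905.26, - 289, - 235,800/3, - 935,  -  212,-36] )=[ - 935, - 830, - 795, - 469 ,-406.07, - 289, - 235, - 212, - 167, - 36, - 43/6,800/3,592, 905.26] 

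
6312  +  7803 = 14115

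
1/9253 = 1/9253 = 0.00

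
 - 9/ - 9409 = 9/9409 = 0.00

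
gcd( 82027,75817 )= 1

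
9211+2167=11378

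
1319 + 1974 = 3293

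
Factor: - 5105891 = -7^1*729413^1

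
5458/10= 545 + 4/5 = 545.80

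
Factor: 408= 2^3*3^1 * 17^1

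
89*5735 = 510415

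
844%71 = 63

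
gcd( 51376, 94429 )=1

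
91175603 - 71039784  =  20135819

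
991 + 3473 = 4464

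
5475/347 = 5475/347 = 15.78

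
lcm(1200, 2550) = 20400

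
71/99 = 71/99 = 0.72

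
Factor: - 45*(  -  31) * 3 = 4185 = 3^3* 5^1*31^1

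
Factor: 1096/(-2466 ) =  - 4/9  =  -  2^2*3^( - 2 ) 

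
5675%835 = 665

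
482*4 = 1928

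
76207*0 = 0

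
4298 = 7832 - 3534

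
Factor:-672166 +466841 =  - 205325 = -  5^2*43^1 * 191^1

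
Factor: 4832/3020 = 2^3*5^( - 1) = 8/5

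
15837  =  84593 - 68756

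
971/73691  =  971/73691 = 0.01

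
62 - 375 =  - 313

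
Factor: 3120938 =2^1*269^1*5801^1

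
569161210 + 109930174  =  679091384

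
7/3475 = 7/3475 = 0.00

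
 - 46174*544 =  - 25118656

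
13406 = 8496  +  4910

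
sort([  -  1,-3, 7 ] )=[ - 3, -1, 7] 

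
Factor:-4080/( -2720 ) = 3/2 = 2^( - 1)*3^1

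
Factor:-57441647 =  - 2069^1*27763^1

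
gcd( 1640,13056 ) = 8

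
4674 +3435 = 8109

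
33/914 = 33/914 = 0.04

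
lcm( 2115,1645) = 14805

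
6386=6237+149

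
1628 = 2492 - 864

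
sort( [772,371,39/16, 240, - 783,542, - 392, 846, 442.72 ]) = [ - 783,  -  392, 39/16, 240  ,  371,442.72,542, 772,846 ] 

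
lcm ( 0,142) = 0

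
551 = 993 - 442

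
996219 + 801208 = 1797427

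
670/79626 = 335/39813 =0.01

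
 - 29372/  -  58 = 506+12/29 = 506.41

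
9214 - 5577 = 3637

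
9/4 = 2 +1/4 = 2.25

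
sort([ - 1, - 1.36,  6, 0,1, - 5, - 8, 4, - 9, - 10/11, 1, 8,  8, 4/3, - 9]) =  [ - 9, - 9,  -  8, - 5, - 1.36, - 1, - 10/11,0 , 1, 1,4/3, 4 , 6,8,8 ]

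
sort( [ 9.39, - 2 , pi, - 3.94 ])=[ - 3.94, - 2, pi,9.39 ] 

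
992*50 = 49600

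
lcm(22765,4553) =22765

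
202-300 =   -  98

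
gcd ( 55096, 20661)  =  6887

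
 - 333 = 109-442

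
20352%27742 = 20352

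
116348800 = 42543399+73805401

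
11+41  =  52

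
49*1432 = 70168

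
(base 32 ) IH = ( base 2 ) 1001010001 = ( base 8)1121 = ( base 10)593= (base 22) 14l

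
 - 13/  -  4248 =13/4248 = 0.00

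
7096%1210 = 1046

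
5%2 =1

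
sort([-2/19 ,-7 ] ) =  [  -  7,-2/19] 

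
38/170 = 19/85 = 0.22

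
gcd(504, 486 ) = 18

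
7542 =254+7288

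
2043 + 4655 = 6698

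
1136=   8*142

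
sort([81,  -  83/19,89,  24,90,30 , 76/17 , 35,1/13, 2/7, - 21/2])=[ - 21/2, - 83/19,  1/13,2/7, 76/17, 24, 30, 35,81,  89, 90]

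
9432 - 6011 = 3421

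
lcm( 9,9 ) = 9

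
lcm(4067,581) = 4067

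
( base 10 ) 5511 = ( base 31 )5MO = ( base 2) 1010110000111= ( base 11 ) 4160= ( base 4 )1112013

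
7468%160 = 108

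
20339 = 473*43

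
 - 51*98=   -  4998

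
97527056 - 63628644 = 33898412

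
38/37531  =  38/37531 = 0.00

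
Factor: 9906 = 2^1*3^1*13^1*127^1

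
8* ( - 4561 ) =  - 36488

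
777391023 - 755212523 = 22178500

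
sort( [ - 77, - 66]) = [ - 77 , - 66 ]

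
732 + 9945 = 10677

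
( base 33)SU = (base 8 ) 1672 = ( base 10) 954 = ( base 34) s2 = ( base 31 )uo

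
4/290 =2/145 = 0.01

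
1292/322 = 4 + 2/161 = 4.01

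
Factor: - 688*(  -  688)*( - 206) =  - 97508864=- 2^9*43^2*103^1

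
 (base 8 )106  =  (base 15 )4A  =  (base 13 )55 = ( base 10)70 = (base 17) 42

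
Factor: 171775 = 5^2*6871^1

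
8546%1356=410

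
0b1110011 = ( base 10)115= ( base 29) 3s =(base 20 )5F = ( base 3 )11021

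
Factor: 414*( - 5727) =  - 2370978=- 2^1* 3^3*23^2*83^1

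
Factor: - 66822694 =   -  2^1*61^1*547727^1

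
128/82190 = 64/41095  =  0.00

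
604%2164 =604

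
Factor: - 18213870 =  - 2^1*3^1*5^1*  607129^1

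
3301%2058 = 1243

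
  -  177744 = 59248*( - 3 )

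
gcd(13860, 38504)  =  4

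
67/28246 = 67/28246=0.00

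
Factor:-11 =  - 11^1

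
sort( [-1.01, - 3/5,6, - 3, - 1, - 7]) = [ - 7  , - 3, - 1.01, - 1, - 3/5, 6]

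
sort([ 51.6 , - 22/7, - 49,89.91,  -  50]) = [ - 50, - 49,  -  22/7,51.6,89.91]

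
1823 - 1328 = 495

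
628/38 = 314/19 = 16.53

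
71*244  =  17324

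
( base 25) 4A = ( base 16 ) 6E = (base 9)132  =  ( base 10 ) 110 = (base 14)7c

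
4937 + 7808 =12745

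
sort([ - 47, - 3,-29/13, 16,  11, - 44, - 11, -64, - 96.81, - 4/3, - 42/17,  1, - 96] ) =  [ - 96.81, - 96,-64, - 47, - 44, - 11, - 3, - 42/17, - 29/13 , -4/3,1,11,16 ]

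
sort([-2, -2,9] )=[-2, - 2,9]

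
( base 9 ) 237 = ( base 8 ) 304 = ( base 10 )196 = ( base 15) d1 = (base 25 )7l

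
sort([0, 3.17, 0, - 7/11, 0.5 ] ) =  [-7/11,  0, 0, 0.5, 3.17]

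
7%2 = 1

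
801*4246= 3401046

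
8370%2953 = 2464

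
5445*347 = 1889415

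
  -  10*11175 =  - 111750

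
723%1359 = 723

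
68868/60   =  1147 + 4/5  =  1147.80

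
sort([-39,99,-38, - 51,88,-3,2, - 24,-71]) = [-71, - 51, - 39,-38, - 24,- 3,  2,88,99]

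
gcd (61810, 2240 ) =70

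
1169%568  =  33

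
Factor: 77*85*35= 5^2*7^2 * 11^1*17^1  =  229075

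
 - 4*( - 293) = 1172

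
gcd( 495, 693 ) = 99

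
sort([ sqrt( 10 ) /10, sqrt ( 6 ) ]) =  [sqrt(10 )/10, sqrt( 6 )]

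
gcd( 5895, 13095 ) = 45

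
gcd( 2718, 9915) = 3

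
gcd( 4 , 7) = 1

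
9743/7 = 1391+6/7 =1391.86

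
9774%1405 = 1344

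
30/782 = 15/391 =0.04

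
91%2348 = 91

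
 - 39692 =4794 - 44486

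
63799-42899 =20900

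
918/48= 19+1/8 = 19.12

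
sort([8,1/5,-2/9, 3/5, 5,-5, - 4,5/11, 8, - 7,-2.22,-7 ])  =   [ - 7,  -  7, -5, - 4,-2.22, - 2/9,1/5, 5/11, 3/5,5 , 8,8]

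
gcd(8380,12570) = 4190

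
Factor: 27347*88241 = 2413126627 = 23^1*29^1*41^1 * 88241^1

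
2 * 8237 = 16474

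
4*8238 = 32952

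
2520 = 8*315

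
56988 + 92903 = 149891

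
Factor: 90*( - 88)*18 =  - 142560 =-2^5 * 3^4 * 5^1*11^1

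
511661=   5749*89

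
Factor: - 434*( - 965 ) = 2^1 * 5^1*7^1* 31^1*193^1 = 418810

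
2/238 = 1/119 = 0.01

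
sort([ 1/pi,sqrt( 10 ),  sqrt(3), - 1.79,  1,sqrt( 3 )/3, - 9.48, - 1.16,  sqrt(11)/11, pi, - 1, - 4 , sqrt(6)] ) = [ - 9.48, - 4, - 1.79, - 1.16 ,-1,sqrt( 11)/11,  1/pi,sqrt( 3)/3,  1 , sqrt(3) , sqrt ( 6),pi, sqrt( 10 )]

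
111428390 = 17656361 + 93772029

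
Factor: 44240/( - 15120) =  - 3^( - 3)*79^1 = -79/27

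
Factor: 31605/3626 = 645/74  =  2^( - 1)*3^1*5^1*37^( - 1)*43^1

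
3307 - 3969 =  - 662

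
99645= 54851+44794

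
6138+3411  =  9549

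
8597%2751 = 344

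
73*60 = 4380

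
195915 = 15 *13061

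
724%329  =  66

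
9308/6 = 1551  +  1/3 = 1551.33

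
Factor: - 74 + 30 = -2^2 * 11^1 = - 44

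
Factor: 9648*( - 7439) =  - 2^4*3^2*43^1*67^1*173^1  =  - 71771472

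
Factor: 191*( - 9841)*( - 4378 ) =2^1 * 11^1*13^1*191^1*199^1 *757^1 = 8229024518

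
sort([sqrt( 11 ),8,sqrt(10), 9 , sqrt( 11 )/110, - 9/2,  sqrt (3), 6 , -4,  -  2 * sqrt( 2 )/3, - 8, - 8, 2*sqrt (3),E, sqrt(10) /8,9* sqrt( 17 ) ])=[ - 8, - 8, - 9/2, - 4, - 2 * sqrt( 2) /3, sqrt( 11)/110,sqrt ( 10)/8, sqrt( 3),E,sqrt( 10),sqrt(11),2*sqrt(3),6,8 , 9,9*sqrt( 17)]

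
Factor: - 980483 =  - 7^1*140069^1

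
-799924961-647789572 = -1447714533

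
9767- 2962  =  6805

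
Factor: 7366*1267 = 9332722 = 2^1 * 7^1*29^1*127^1*181^1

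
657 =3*219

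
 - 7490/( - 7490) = 1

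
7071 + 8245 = 15316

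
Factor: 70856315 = 5^1 * 14171263^1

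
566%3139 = 566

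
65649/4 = 16412  +  1/4 = 16412.25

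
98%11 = 10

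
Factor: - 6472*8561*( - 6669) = 369507895848 = 2^3*3^3*7^1*13^1 *19^1*809^1*1223^1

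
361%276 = 85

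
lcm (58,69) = 4002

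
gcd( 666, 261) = 9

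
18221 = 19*959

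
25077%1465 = 172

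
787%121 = 61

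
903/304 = 2 + 295/304 = 2.97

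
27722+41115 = 68837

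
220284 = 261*844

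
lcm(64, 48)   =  192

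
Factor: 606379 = 606379^1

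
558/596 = 279/298 = 0.94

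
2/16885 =2/16885 = 0.00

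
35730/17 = 2101 + 13/17 = 2101.76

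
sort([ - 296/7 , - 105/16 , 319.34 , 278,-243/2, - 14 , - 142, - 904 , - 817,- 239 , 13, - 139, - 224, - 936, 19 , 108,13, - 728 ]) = [ - 936,  -  904, - 817, - 728, - 239, - 224, - 142 , - 139, - 243/2, - 296/7, - 14, - 105/16,13, 13,19, 108,278,319.34 ]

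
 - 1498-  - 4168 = 2670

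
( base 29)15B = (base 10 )997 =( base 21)25A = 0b1111100101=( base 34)tb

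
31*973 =30163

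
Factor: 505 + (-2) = 503^1 =503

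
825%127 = 63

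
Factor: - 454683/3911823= -3^( - 1)*151561^1*434647^(- 1 ) = -151561/1303941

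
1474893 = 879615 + 595278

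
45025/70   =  9005/14  =  643.21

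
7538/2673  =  7538/2673 =2.82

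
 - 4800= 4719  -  9519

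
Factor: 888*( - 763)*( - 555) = 376036920 = 2^3*3^2*5^1*7^1 * 37^2*109^1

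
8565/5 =1713 = 1713.00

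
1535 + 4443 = 5978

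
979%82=77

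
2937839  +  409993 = 3347832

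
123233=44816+78417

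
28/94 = 14/47 = 0.30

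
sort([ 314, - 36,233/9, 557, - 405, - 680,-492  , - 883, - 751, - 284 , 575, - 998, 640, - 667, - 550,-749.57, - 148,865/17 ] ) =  [  -  998,-883, - 751,-749.57, - 680, - 667,- 550, - 492, - 405, - 284, - 148, - 36 , 233/9, 865/17, 314 , 557, 575,640 ]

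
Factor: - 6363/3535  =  - 3^2*5^( - 1) = - 9/5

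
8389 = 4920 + 3469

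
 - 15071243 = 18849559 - 33920802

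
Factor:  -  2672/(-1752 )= 334/219 = 2^1 *3^(  -  1 )*73^ ( - 1)*167^1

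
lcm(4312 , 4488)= 219912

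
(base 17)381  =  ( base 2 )1111101100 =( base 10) 1004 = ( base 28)17o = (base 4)33230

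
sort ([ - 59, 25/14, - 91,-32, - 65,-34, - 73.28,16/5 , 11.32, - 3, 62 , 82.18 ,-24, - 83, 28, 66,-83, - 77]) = [ - 91, - 83, - 83,- 77, - 73.28, - 65, - 59, - 34, - 32, - 24,  -  3, 25/14,16/5 , 11.32,28, 62, 66,  82.18 ] 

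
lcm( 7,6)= 42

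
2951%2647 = 304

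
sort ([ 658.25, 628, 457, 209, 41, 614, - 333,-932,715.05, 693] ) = [ - 932, - 333, 41,209, 457, 614,628, 658.25, 693, 715.05]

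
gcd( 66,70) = 2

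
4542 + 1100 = 5642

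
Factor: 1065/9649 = 3^1*5^1*71^1*9649^( - 1) 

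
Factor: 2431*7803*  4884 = 2^2*3^4*11^2 * 13^1 * 17^3 * 37^1 = 92645050212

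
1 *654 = 654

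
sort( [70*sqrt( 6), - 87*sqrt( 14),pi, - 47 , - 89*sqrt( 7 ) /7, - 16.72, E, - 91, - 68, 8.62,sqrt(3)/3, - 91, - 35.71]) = [- 87 *sqrt(14), - 91 , - 91 ,  -  68,-47, - 35.71, - 89*sqrt( 7 ) /7, - 16.72, sqrt(3 )/3,  E,  pi, 8.62,70*sqrt( 6)] 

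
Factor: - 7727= - 7727^1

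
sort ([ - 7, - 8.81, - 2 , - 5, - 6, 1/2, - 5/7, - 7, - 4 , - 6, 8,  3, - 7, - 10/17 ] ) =[ - 8.81, - 7,  -  7, - 7, - 6, - 6, - 5, - 4, - 2 , - 5/7, - 10/17, 1/2, 3, 8 ] 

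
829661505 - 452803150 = 376858355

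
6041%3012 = 17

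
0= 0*555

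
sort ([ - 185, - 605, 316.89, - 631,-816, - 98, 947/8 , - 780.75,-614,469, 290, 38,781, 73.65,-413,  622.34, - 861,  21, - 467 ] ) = [ - 861,- 816, - 780.75, - 631,-614, - 605, - 467, - 413 , - 185, - 98,21, 38,73.65, 947/8, 290 , 316.89, 469,622.34, 781] 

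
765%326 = 113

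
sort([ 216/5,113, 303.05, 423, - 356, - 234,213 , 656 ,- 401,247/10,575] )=[ - 401, - 356, - 234,247/10,216/5,  113, 213, 303.05,423,575,656]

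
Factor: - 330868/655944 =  - 2^( - 1 )*3^( - 1)*151^( - 1)*457^1 = - 457/906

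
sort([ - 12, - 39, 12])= [ - 39, - 12 , 12]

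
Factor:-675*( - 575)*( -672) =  - 2^5* 3^4 * 5^4*7^1*23^1 =- 260820000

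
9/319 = 9/319 = 0.03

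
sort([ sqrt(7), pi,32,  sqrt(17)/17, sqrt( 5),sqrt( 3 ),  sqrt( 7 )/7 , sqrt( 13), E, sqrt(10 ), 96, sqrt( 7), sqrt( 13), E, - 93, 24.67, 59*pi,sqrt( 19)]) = [ - 93, sqrt ( 17)/17,  sqrt(7)/7, sqrt( 3), sqrt( 5 ), sqrt( 7), sqrt( 7),E, E,pi, sqrt(10),sqrt( 13 ), sqrt( 13),  sqrt( 19), 24.67, 32,  96 , 59*pi ] 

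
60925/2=30462  +  1/2 = 30462.50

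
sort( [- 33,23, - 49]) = [ - 49, - 33,  23 ]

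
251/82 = 3 + 5/82= 3.06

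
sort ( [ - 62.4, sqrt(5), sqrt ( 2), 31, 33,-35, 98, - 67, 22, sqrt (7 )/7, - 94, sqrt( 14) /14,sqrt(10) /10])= [-94, - 67 ,-62.4,-35,sqrt(14 ) /14, sqrt(10)/10,sqrt(7 )/7 , sqrt(2), sqrt(5 ),22, 31, 33, 98] 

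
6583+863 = 7446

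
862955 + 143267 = 1006222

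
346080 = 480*721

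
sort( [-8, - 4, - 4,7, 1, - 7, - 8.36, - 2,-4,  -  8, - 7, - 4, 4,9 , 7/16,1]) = [  -  8.36,-8,-8,-7, - 7, - 4, - 4, - 4, - 4, - 2, 7/16,1 , 1 , 4,7,9]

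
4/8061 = 4/8061 = 0.00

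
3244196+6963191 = 10207387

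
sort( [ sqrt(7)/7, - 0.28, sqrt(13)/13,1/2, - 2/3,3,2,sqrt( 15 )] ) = [-2/3, - 0.28,sqrt(13 ) /13,sqrt( 7 ) /7, 1/2 , 2,3, sqrt(15)]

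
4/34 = 2/17 = 0.12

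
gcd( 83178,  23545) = 1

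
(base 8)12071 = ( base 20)CIH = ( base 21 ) BFB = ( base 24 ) 8NH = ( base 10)5177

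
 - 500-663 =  - 1163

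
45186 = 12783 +32403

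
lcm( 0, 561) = 0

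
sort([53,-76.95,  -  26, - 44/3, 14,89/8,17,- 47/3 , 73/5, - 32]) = [ - 76.95, - 32, - 26, - 47/3, -44/3,  89/8,  14, 73/5, 17, 53]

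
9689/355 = 9689/355=27.29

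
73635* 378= 27834030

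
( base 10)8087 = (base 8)17627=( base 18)16H5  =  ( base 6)101235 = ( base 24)e0n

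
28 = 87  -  59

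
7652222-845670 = 6806552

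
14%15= 14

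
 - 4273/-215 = 19 + 188/215 = 19.87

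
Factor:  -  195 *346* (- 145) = 9783150 =2^1*3^1*5^2*13^1*29^1*173^1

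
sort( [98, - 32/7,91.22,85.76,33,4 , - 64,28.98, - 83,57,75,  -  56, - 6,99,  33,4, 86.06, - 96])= [ - 96, - 83,  -  64, - 56 , - 6, - 32/7,4 , 4, 28.98,33,33, 57,75,85.76, 86.06,  91.22,98,99]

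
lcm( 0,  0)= 0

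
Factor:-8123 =- 8123^1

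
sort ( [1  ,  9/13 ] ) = [ 9/13,1 ]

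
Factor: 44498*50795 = 2260275910  =  2^1* 5^1*19^1*1171^1*10159^1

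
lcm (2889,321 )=2889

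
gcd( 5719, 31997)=7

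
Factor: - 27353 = -17^1*1609^1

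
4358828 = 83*52516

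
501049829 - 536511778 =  - 35461949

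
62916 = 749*84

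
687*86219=59232453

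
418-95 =323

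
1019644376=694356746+325287630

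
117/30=39/10 =3.90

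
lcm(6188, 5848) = 532168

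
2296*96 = 220416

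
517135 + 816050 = 1333185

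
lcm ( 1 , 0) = 0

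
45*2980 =134100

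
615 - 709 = - 94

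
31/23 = 1 + 8/23 = 1.35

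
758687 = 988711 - 230024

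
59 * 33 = 1947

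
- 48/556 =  - 1 + 127/139 = - 0.09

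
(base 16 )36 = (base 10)54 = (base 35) 1J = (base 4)312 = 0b110110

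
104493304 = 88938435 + 15554869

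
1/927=1/927   =  0.00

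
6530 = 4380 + 2150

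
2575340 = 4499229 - 1923889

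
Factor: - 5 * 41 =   -  5^1*41^1 =- 205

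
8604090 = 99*86910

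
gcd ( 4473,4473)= 4473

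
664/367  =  1 + 297/367 = 1.81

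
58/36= 1 + 11/18  =  1.61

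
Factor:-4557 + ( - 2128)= - 6685 = - 5^1*7^1 * 191^1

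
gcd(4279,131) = 1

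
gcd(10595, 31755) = 5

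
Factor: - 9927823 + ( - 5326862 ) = - 3^2*5^1* 338993^1  =  - 15254685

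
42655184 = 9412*4532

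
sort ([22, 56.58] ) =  [22, 56.58 ]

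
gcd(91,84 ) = 7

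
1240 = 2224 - 984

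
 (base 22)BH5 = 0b1011001000111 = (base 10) 5703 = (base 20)E53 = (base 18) haf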